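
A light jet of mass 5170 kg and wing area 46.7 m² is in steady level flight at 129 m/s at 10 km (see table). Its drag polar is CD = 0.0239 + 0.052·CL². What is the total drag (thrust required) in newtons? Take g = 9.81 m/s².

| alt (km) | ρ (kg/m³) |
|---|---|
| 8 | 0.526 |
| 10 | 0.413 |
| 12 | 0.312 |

D = 4670 N

At 10 km, from the table: ρ = 0.413 kg/m³.
In steady level flight, lift balances weight: W = mg = 5170 × 9.81 = 50718 N.
Dynamic pressure q = 0.5 × 0.413 × 129² = 3436 Pa.
CL = W/(q·S) = 50718 / (3436 × 46.7) = 0.316.
CD = 0.0239 + 0.052 × 0.316² = 0.02909.
D = q·S·CD = 3436 × 46.7 × 0.02909 = 4669 N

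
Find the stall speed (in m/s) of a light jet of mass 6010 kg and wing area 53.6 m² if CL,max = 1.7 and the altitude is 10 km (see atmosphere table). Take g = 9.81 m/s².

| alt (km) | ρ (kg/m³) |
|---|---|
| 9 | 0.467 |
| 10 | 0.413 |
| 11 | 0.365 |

V_stall = 56 m/s

At 10 km, from the table: ρ = 0.413 kg/m³.
Weight W = mg = 6010 × 9.81 = 58960 N.
V_stall = √(2W/(ρ·S·CL,max)) = √(2 × 58960 / (0.413 × 53.6 × 1.7))
V_stall = √3133 = 56 m/s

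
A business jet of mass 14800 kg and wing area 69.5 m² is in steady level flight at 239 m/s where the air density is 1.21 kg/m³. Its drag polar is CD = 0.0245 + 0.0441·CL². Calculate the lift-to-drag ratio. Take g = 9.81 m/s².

L/D = 2.45

In steady level flight, lift balances weight: W = mg = 14800 × 9.81 = 1.4519×10^5 N.
q = ½ρv² = ½ × 1.21 × 239² = 34560 Pa.
CL = 2W/(ρv²S) = 2×1.4519×10^5/(1.21×239²×69.5) = 0.06045.
CD = 0.0245 + 0.0441 × 0.06045² = 0.02466.
L/D = CL/CD = 0.06045 / 0.02466 = 2.45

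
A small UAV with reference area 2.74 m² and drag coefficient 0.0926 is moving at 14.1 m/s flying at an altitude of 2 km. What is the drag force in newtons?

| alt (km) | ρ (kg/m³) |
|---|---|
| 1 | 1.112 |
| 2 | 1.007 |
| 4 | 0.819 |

D = 25.4 N

At 2 km, from the table: ρ = 1.007 kg/m³.
D = ½ρv²S·CD = ½ × 1.007 × 14.1² × 2.74 × 0.0926 = 25.4 N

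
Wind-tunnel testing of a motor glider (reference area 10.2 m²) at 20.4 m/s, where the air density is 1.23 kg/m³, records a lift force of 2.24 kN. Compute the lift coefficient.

From L = ½ρv²S·CL, rearranging gives CL = 2L/(ρv²S).
CL = 2 × 2240 / (1.23 × 20.4² × 10.2) = 0.858

CL = 0.858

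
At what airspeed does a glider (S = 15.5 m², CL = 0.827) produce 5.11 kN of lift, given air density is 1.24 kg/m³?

L = ½ρv²S·CL ⇒ v = √(2L/(ρ·S·CL))
v = √(2 × 5110 / (1.24 × 15.5 × 0.827)) = √643 = 25.4 m/s

v = 25.4 m/s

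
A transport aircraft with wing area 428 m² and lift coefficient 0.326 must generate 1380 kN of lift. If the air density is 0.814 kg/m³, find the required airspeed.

L = ½ρv²S·CL ⇒ v = √(2L/(ρ·S·CL))
v = √(2 × 1.38×10^6 / (0.814 × 428 × 0.326)) = √24300 = 156 m/s

v = 156 m/s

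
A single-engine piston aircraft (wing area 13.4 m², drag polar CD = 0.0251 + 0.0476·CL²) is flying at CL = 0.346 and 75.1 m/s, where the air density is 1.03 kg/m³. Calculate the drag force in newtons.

D = 1200 N

CD = 0.0251 + 0.0476 × 0.346² = 0.0308
D = ½ρv²S·CD = ½ × 1.03 × 75.1² × 13.4 × 0.0308 = 1200 N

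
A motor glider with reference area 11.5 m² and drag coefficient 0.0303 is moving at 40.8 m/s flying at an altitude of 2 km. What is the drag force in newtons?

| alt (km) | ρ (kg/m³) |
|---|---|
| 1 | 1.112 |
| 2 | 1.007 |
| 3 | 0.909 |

At 2 km, from the table: ρ = 1.007 kg/m³.
Dynamic pressure q = ½ρv² = ½ × 1.007 × 40.8² = 838.1 Pa.
D = q·S·CD = 838.1 × 11.5 × 0.0303 = 292 N

D = 292 N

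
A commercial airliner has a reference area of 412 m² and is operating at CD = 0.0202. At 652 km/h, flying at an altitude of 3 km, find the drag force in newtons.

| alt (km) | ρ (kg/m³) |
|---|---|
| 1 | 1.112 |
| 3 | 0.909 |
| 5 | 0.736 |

At 3 km, from the table: ρ = 0.909 kg/m³.
Convert speed: v = 652 km/h ÷ 3.6 = 181.1 m/s.
D = ½ρv²S·CD = ½ × 0.909 × 181.1² × 412 × 0.0202 = 1.24×10^5 N ≈ 124 kN

D = 1.24×10^5 N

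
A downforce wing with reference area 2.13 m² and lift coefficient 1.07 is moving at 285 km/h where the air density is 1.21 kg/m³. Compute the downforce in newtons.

L = 8640 N

Convert speed: v = 285 km/h ÷ 3.6 = 79.17 m/s.
Dynamic pressure q = ½ρv² = ½ × 1.21 × 79.17² = 3792 Pa.
L = q·S·CL = 3792 × 2.13 × 1.07 = 8640 N ≈ 8.64 kN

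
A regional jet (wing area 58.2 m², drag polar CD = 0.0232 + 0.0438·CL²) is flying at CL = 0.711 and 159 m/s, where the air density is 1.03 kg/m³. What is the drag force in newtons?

CD = 0.0232 + 0.0438 × 0.711² = 0.04534
D = ½ρv²S·CD = ½ × 1.03 × 159² × 58.2 × 0.04534 = 34400 N

D = 34400 N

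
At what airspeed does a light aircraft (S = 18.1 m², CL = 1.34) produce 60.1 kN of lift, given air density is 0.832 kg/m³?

L = ½ρv²S·CL ⇒ v = √(2L/(ρ·S·CL))
v = √(2 × 60100 / (0.832 × 18.1 × 1.34)) = √5957 = 77.2 m/s

v = 77.2 m/s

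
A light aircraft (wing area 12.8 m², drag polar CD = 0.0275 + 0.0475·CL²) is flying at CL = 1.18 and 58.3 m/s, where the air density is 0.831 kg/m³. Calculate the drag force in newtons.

D = 1690 N

CD = 0.0275 + 0.0475 × 1.18² = 0.09364
D = ½ρv²S·CD = ½ × 0.831 × 58.3² × 12.8 × 0.09364 = 1690 N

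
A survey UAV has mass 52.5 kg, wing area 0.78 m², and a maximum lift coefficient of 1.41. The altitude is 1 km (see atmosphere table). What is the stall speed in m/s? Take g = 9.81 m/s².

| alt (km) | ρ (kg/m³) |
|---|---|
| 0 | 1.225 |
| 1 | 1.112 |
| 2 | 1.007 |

At 1 km, from the table: ρ = 1.112 kg/m³.
Weight W = mg = 52.5 × 9.81 = 515 N.
From L = ½ρV²S·CL,max = W: V_stall = √(2W/(ρSCL,max)) = √(2·515/(1.112·0.78·1.41))
V_stall = √842.2 = 29 m/s

V_stall = 29 m/s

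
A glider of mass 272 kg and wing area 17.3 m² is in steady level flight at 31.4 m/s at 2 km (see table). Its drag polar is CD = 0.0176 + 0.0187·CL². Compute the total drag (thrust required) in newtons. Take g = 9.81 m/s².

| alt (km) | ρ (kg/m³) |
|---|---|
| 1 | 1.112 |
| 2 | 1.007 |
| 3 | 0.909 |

At 2 km, from the table: ρ = 1.007 kg/m³.
In steady level flight, lift balances weight: W = mg = 272 × 9.81 = 2668.3 N.
q = ½ρv² = ½ × 1.007 × 31.4² = 496.4 Pa.
CL = 2W/(ρv²S) = 2×2668.3/(1.007×31.4²×17.3) = 0.3107.
CD = 0.0176 + 0.0187 × 0.3107² = 0.01941.
D = q·S·CD = 496.4 × 17.3 × 0.01941 = 166.7 N

D = 167 N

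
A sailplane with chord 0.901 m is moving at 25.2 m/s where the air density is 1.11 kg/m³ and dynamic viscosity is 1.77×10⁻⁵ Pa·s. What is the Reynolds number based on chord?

Re = ρ·v·c/μ = 1.11 × 25.2 × 0.901 / (1.77×10⁻⁵) = 1.42×10^6

Re = 1.42×10^6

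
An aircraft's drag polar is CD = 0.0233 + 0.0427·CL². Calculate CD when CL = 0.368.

CD = 0.0233 + 0.0427 × 0.368² = 0.0233 + 0.005783 = 0.0291

CD = 0.0291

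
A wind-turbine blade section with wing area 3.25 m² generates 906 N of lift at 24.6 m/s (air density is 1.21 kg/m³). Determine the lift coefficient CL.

CL = 0.761

From L = ½ρv²S·CL, rearranging gives CL = 2L/(ρv²S).
CL = 2 × 906 / (1.21 × 24.6² × 3.25) = 0.761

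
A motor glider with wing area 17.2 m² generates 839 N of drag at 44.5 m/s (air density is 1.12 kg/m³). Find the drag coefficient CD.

CD = 0.044

From D = ½ρv²S·CD, rearranging gives CD = 2D/(ρv²S).
CD = 2 × 839 / (1.12 × 44.5² × 17.2) = 0.044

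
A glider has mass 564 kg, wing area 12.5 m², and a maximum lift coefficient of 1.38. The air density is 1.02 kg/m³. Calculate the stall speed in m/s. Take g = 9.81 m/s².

Weight W = mg = 564 × 9.81 = 5533 N.
From L = ½ρV²S·CL,max = W: V_stall = √(2W/(ρSCL,max)) = √(2·5533/(1.02·12.5·1.38))
V_stall = √628.9 = 25.1 m/s

V_stall = 25.1 m/s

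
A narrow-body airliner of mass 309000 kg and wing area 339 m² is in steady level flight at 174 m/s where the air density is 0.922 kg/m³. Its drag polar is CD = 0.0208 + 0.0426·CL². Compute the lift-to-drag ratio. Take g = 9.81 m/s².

L/D = 16.7

Level flight ⇒ L = W = m·g = 309000 × 9.81 = 3.0313×10^6 N.
Dynamic pressure q = 0.5 × 0.922 × 174² = 13960 Pa.
Required CL = L/(qS) = 3.0313×10^6/(13960·339) = 0.6407.
CD = 0.0208 + 0.0426 × 0.6407² = 0.03829.
L/D = CL/CD = 0.6407 / 0.03829 = 16.7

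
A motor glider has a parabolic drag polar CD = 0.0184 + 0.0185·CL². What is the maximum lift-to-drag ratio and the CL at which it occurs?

(L/D)max = 27.1, at CL = 0.997

For CD = CD0 + K·CL², (L/D)max occurs at CL* = √(CD0/K) and equals 1/(2√(K·CD0)).
(L/D)max = 1/(2√(0.0185 × 0.0184)) = 1/(2 × 0.01845) = 27.1
CL* = √(0.0184/0.0185) = 0.997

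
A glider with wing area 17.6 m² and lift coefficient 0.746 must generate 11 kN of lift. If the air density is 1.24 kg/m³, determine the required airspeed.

v = 36.8 m/s

L = ½ρv²S·CL ⇒ v = √(2L/(ρ·S·CL))
v = √(2 × 11000 / (1.24 × 17.6 × 0.746)) = √1351 = 36.8 m/s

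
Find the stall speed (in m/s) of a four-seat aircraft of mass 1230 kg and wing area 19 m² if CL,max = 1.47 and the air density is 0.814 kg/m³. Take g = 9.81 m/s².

V_stall = 32.6 m/s

Weight W = mg = 1230 × 9.81 = 12070 N.
V_stall = √(2W/(ρ·S·CL,max)) = √(2 × 12070 / (0.814 × 19 × 1.47))
V_stall = √1061 = 32.6 m/s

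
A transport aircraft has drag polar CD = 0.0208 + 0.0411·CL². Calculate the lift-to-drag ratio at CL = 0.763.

L/D = 17.1

CD = 0.0208 + 0.0411 × 0.763² = 0.04473
L/D = CL/CD = 0.763 / 0.04473 = 17.1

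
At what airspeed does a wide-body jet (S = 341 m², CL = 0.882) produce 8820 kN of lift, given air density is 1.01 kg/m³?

v = 241 m/s

L = ½ρv²S·CL ⇒ v = √(2L/(ρ·S·CL))
v = √(2 × 8.82×10^6 / (1.01 × 341 × 0.882)) = √58070 = 241 m/s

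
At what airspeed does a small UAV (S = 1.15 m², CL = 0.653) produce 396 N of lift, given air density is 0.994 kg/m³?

L = ½ρv²S·CL ⇒ v = √(2L/(ρ·S·CL))
v = √(2 × 396 / (0.994 × 1.15 × 0.653)) = √1061 = 32.6 m/s

v = 32.6 m/s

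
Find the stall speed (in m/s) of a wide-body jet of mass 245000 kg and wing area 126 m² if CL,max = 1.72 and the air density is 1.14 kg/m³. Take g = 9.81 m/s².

Weight W = mg = 245000 × 9.81 = 2.403×10^6 N.
From L = ½ρV²S·CL,max = W: V_stall = √(2W/(ρSCL,max)) = √(2·2.403×10^6/(1.14·126·1.72))
V_stall = √19460 = 139 m/s

V_stall = 139 m/s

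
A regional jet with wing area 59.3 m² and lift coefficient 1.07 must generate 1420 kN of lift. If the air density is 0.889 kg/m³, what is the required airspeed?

L = ½ρv²S·CL ⇒ v = √(2L/(ρ·S·CL))
v = √(2 × 1.42×10^6 / (0.889 × 59.3 × 1.07)) = √50350 = 224 m/s

v = 224 m/s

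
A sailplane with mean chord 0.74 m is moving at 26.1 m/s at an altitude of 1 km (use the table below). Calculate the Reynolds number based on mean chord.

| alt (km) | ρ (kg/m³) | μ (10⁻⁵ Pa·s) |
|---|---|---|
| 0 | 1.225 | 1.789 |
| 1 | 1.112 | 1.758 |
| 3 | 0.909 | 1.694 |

At 1 km, from the table: ρ = 1.112 kg/m³, μ = 1.758×10⁻⁵ Pa·s.
Re = ρ·v·c/μ = 1.112 × 26.1 × 0.74 / (1.758×10⁻⁵) = 1.22×10^6

Re = 1.22×10^6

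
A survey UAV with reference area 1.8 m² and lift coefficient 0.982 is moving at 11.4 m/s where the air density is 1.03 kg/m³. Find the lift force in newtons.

L = 118 N

L = ½ρv²S·CL = ½ × 1.03 × 11.4² × 1.8 × 0.982 = 118 N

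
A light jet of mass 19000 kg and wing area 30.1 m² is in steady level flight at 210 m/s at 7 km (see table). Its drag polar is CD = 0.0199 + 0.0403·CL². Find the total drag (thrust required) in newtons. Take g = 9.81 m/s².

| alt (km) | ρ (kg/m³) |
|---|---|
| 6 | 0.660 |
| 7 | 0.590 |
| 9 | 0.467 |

D = 11400 N

At 7 km, from the table: ρ = 0.590 kg/m³.
Level flight ⇒ L = W = m·g = 19000 × 9.81 = 1.8639×10^5 N.
Dynamic pressure q = 0.5 × 0.59 × 210² = 13010 Pa.
CL = 2W/(ρv²S) = 2×1.8639×10^5/(0.59×210²×30.1) = 0.476.
CD = 0.0199 + 0.0403 × 0.476² = 0.02903.
D = q·S·CD = 13010 × 30.1 × 0.02903 = 11370 N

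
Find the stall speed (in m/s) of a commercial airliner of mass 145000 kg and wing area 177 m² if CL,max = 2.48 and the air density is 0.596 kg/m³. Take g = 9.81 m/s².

Stall occurs when L = W at CL,max. W = mg = 145000 × 9.81 = 1.422×10^6 N.
From L = ½ρV²S·CL,max = W: V_stall = √(2W/(ρSCL,max)) = √(2·1.422×10^6/(0.596·177·2.48))
V_stall = √10870 = 104 m/s

V_stall = 104 m/s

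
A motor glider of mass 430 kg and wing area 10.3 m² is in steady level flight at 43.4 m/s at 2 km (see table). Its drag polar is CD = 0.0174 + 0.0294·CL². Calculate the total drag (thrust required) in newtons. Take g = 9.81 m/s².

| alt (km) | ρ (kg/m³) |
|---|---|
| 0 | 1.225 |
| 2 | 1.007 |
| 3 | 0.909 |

D = 224 N

At 2 km, from the table: ρ = 1.007 kg/m³.
In steady level flight, lift balances weight: W = mg = 430 × 9.81 = 4218.3 N.
q = ½ρv² = ½ × 1.007 × 43.4² = 948.4 Pa.
Required CL = L/(qS) = 4218.3/(948.4·10.3) = 0.4318.
CD = 0.0174 + 0.0294 × 0.4318² = 0.02288.
D = q·S·CD = 948.4 × 10.3 × 0.02288 = 223.5 N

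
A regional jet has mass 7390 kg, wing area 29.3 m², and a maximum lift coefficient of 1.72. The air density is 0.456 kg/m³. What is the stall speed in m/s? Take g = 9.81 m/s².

Stall occurs when L = W at CL,max. W = mg = 7390 × 9.81 = 72500 N.
From L = ½ρV²S·CL,max = W: V_stall = √(2W/(ρSCL,max)) = √(2·72500/(0.456·29.3·1.72))
V_stall = √6309 = 79.4 m/s

V_stall = 79.4 m/s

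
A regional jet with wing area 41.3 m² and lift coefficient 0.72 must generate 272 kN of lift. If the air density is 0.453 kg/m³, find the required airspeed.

v = 201 m/s

L = ½ρv²S·CL ⇒ v = √(2L/(ρ·S·CL))
v = √(2 × 2.72×10^5 / (0.453 × 41.3 × 0.72)) = √40380 = 201 m/s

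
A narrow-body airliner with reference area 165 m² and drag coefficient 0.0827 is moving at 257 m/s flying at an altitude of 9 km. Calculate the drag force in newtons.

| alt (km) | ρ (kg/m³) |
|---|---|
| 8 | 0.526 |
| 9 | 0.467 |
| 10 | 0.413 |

At 9 km, from the table: ρ = 0.467 kg/m³.
D = ½ρv²S·CD = ½ × 0.467 × 257² × 165 × 0.0827 = 2.1×10^5 N ≈ 210 kN

D = 2.1×10^5 N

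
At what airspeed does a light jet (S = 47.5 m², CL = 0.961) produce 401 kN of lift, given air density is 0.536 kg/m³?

v = 181 m/s

L = ½ρv²S·CL ⇒ v = √(2L/(ρ·S·CL))
v = √(2 × 4.01×10^5 / (0.536 × 47.5 × 0.961)) = √32780 = 181 m/s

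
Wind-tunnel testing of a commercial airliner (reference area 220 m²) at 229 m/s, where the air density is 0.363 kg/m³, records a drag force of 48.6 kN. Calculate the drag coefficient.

CD = 0.0232

From D = ½ρv²S·CD, rearranging gives CD = 2D/(ρv²S).
CD = 2 × 48600 / (0.363 × 229² × 220) = 0.0232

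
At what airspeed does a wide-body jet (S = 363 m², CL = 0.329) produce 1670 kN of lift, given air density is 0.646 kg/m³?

L = ½ρv²S·CL ⇒ v = √(2L/(ρ·S·CL))
v = √(2 × 1.67×10^6 / (0.646 × 363 × 0.329)) = √43290 = 208 m/s

v = 208 m/s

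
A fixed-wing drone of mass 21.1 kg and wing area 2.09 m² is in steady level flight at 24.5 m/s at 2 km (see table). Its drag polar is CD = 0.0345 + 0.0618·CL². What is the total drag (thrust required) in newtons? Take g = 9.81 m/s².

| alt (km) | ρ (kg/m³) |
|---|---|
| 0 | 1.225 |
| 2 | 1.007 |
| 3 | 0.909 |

D = 26 N

At 2 km, from the table: ρ = 1.007 kg/m³.
Level flight ⇒ L = W = m·g = 21.1 × 9.81 = 206.99 N.
q = ½ρv² = ½ × 1.007 × 24.5² = 302.2 Pa.
CL = W/(q·S) = 206.99 / (302.2 × 2.09) = 0.3277.
CD = 0.0345 + 0.0618 × 0.3277² = 0.04114.
D = q·S·CD = 302.2 × 2.09 × 0.04114 = 25.98 N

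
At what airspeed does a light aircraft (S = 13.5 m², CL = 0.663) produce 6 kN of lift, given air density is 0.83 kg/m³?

v = 40.2 m/s

L = ½ρv²S·CL ⇒ v = √(2L/(ρ·S·CL))
v = √(2 × 6000 / (0.83 × 13.5 × 0.663)) = √1615 = 40.2 m/s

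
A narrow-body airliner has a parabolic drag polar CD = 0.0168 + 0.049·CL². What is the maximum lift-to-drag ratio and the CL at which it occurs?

For CD = CD0 + K·CL², (L/D)max occurs at CL* = √(CD0/K) and equals 1/(2√(K·CD0)).
(L/D)max = 1/(2√(0.049 × 0.0168)) = 1/(2 × 0.02869) = 17.4
CL* = √(0.0168/0.049) = 0.586

(L/D)max = 17.4, at CL = 0.586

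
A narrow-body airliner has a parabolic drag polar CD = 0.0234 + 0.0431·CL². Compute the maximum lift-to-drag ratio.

(L/D)max = 15.7

For CD = CD0 + K·CL², (L/D)max occurs at CL* = √(CD0/K) and equals 1/(2√(K·CD0)).
(L/D)max = 1/(2√(0.0431 × 0.0234)) = 1/(2 × 0.03176) = 15.7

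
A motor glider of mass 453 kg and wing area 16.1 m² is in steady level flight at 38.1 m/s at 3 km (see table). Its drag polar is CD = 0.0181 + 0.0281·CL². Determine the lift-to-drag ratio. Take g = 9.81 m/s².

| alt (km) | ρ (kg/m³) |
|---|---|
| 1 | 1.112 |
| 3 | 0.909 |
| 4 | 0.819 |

At 3 km, from the table: ρ = 0.909 kg/m³.
Weight W = mg = 453 × 9.81 = 4443.9 N; in level flight L = W.
q = ½ρv² = ½ × 0.909 × 38.1² = 659.8 Pa.
CL = 2W/(ρv²S) = 2×4443.9/(0.909×38.1²×16.1) = 0.4184.
CD = 0.0181 + 0.0281 × 0.4184² = 0.02302.
L/D = CL/CD = 0.4184 / 0.02302 = 18.2

L/D = 18.2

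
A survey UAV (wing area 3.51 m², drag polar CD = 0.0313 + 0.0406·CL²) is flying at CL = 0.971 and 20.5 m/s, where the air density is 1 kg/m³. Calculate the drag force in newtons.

D = 51.3 N

CD = 0.0313 + 0.0406 × 0.971² = 0.06958
D = ½ρv²S·CD = ½ × 1 × 20.5² × 3.51 × 0.06958 = 51.3 N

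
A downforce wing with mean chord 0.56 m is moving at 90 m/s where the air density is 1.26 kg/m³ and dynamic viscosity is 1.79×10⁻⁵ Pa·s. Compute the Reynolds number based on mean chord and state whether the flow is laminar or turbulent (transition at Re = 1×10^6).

Re = ρ·v·c/μ = 1.26 × 90 × 0.56 / (1.79×10⁻⁵) = 3.55×10^6
Since 3.55×10^6 > 1×10^6, the flow is turbulent.

Re = 3.55×10^6 (turbulent)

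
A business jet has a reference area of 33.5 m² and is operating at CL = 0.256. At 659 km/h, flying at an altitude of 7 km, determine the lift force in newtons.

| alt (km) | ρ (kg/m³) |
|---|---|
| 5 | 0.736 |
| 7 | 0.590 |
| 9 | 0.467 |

L = 84800 N

At 7 km, from the table: ρ = 0.590 kg/m³.
Convert speed: v = 659 km/h ÷ 3.6 = 183.1 m/s.
Dynamic pressure q = ½ρv² = ½ × 0.59 × 183.1² = 9885 Pa.
L = q·S·CL = 9885 × 33.5 × 0.256 = 84800 N ≈ 84.8 kN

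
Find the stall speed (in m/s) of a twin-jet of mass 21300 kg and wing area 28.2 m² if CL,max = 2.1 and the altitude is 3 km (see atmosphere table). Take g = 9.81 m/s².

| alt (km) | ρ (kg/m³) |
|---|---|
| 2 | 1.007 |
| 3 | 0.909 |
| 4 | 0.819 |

At 3 km, from the table: ρ = 0.909 kg/m³.
Weight W = mg = 21300 × 9.81 = 2.09×10^5 N.
V_stall = √(2W/(ρ·S·CL,max)) = √(2 × 2.09×10^5 / (0.909 × 28.2 × 2.1))
V_stall = √7763 = 88.1 m/s

V_stall = 88.1 m/s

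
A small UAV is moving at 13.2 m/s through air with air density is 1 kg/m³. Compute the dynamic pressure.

q = 87.1 Pa

q = ½ρv² = ½ × 1 × 13.2² = 87.1 Pa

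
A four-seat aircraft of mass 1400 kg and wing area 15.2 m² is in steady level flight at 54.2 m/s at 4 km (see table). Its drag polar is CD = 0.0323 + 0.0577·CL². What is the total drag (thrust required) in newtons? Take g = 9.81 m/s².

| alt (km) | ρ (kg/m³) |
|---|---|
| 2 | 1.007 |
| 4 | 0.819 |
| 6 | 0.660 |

At 4 km, from the table: ρ = 0.819 kg/m³.
Level flight ⇒ L = W = m·g = 1400 × 9.81 = 13734 N.
q = ½ρv² = ½ × 0.819 × 54.2² = 1203 Pa.
Required CL = L/(qS) = 13734/(1203·15.2) = 0.7511.
CD = 0.0323 + 0.0577 × 0.7511² = 0.06485.
D = q·S·CD = 1203 × 15.2 × 0.06485 = 1186 N

D = 1190 N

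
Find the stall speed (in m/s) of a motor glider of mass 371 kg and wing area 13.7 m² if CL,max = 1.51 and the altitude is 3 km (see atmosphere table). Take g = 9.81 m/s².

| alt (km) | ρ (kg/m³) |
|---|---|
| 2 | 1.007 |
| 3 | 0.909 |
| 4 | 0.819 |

At 3 km, from the table: ρ = 0.909 kg/m³.
Stall occurs when L = W at CL,max. W = mg = 371 × 9.81 = 3640 N.
From L = ½ρV²S·CL,max = W: V_stall = √(2W/(ρSCL,max)) = √(2·3640/(0.909·13.7·1.51))
V_stall = √387.1 = 19.7 m/s

V_stall = 19.7 m/s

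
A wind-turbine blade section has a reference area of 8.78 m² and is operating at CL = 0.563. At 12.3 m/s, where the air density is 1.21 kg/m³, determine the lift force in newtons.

Dynamic pressure q = ½ρv² = ½ × 1.21 × 12.3² = 91.53 Pa.
L = q·S·CL = 91.53 × 8.78 × 0.563 = 452 N

L = 452 N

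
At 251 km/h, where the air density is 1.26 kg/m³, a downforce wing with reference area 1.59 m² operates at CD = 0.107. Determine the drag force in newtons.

D = 521 N

Convert speed: v = 251 km/h ÷ 3.6 = 69.72 m/s.
Dynamic pressure q = ½ρv² = ½ × 1.26 × 69.72² = 3063 Pa.
D = q·S·CD = 3063 × 1.59 × 0.107 = 521 N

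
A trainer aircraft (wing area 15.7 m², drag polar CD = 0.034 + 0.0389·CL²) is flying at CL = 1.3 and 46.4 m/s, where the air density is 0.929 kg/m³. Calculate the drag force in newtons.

CD = 0.034 + 0.0389 × 1.3² = 0.09974
D = ½ρv²S·CD = ½ × 0.929 × 46.4² × 15.7 × 0.09974 = 1570 N

D = 1570 N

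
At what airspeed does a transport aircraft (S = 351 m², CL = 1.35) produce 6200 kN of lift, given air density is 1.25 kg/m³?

L = ½ρv²S·CL ⇒ v = √(2L/(ρ·S·CL))
v = √(2 × 6.2×10^6 / (1.25 × 351 × 1.35)) = √20930 = 145 m/s

v = 145 m/s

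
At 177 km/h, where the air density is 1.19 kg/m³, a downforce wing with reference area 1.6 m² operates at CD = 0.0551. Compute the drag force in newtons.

D = 127 N

Convert speed: v = 177 km/h ÷ 3.6 = 49.17 m/s.
Dynamic pressure q = ½ρv² = ½ × 1.19 × 49.17² = 1438 Pa.
D = q·S·CD = 1438 × 1.6 × 0.0551 = 127 N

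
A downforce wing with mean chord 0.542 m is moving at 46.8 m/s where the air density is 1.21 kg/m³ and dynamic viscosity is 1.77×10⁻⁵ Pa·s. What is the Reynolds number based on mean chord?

Re = ρ·v·c/μ = 1.21 × 46.8 × 0.542 / (1.77×10⁻⁵) = 1.73×10^6

Re = 1.73×10^6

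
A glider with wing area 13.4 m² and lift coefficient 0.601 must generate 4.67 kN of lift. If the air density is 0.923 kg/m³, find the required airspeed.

v = 35.4 m/s

L = ½ρv²S·CL ⇒ v = √(2L/(ρ·S·CL))
v = √(2 × 4670 / (0.923 × 13.4 × 0.601)) = √1257 = 35.4 m/s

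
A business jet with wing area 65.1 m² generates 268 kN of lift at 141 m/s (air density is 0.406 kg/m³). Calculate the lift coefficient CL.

From L = ½ρv²S·CL, rearranging gives CL = 2L/(ρv²S).
CL = 2 × 2.68×10^5 / (0.406 × 141² × 65.1) = 1.02

CL = 1.02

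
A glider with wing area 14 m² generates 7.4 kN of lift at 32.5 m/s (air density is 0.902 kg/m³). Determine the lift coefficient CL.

From L = ½ρv²S·CL, rearranging gives CL = 2L/(ρv²S).
CL = 2 × 7400 / (0.902 × 32.5² × 14) = 1.11

CL = 1.11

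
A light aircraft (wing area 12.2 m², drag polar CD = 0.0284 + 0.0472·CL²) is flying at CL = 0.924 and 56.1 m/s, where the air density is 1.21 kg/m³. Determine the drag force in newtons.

CD = 0.0284 + 0.0472 × 0.924² = 0.0687
D = ½ρv²S·CD = ½ × 1.21 × 56.1² × 12.2 × 0.0687 = 1600 N

D = 1600 N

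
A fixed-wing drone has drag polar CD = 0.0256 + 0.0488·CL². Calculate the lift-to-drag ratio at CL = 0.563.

CD = 0.0256 + 0.0488 × 0.563² = 0.04107
L/D = CL/CD = 0.563 / 0.04107 = 13.7

L/D = 13.7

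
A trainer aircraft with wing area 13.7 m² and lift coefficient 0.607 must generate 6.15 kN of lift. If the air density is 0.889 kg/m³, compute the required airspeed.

L = ½ρv²S·CL ⇒ v = √(2L/(ρ·S·CL))
v = √(2 × 6150 / (0.889 × 13.7 × 0.607)) = √1664 = 40.8 m/s

v = 40.8 m/s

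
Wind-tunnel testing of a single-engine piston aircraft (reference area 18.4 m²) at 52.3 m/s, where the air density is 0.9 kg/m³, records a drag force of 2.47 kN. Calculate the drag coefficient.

CD = 0.109

From D = ½ρv²S·CD, rearranging gives CD = 2D/(ρv²S).
CD = 2 × 2470 / (0.9 × 52.3² × 18.4) = 0.109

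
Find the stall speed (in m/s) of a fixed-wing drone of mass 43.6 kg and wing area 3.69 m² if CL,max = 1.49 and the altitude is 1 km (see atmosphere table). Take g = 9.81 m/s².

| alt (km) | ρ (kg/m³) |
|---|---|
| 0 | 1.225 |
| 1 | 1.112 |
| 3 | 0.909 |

At 1 km, from the table: ρ = 1.112 kg/m³.
At stall, lift equals weight: L = W = m·g = 43.6 × 9.81 = 427.7 N.
From L = ½ρV²S·CL,max = W: V_stall = √(2W/(ρSCL,max)) = √(2·427.7/(1.112·3.69·1.49))
V_stall = √139.9 = 11.8 m/s

V_stall = 11.8 m/s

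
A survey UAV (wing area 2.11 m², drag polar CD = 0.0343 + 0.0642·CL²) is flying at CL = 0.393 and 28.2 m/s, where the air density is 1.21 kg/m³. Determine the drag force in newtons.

D = 44.9 N

CD = 0.0343 + 0.0642 × 0.393² = 0.04422
D = ½ρv²S·CD = ½ × 1.21 × 28.2² × 2.11 × 0.04422 = 44.9 N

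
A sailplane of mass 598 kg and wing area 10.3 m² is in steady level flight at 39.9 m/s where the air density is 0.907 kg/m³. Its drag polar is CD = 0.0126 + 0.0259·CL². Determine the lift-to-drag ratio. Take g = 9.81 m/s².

L/D = 27.5

Weight W = mg = 598 × 9.81 = 5866.4 N; in level flight L = W.
q = ½ρv² = ½ × 0.907 × 39.9² = 722 Pa.
Required CL = L/(qS) = 5866.4/(722·10.3) = 0.7889.
CD = 0.0126 + 0.0259 × 0.7889² = 0.02872.
L/D = CL/CD = 0.7889 / 0.02872 = 27.5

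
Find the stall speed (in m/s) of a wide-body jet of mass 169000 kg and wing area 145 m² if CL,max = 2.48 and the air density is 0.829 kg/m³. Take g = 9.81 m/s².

Stall occurs when L = W at CL,max. W = mg = 169000 × 9.81 = 1.658×10^6 N.
From L = ½ρV²S·CL,max = W: V_stall = √(2W/(ρSCL,max)) = √(2·1.658×10^6/(0.829·145·2.48))
V_stall = √11120 = 105 m/s

V_stall = 105 m/s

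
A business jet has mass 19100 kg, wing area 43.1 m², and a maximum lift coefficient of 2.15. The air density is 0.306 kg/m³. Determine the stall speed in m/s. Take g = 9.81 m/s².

V_stall = 115 m/s

Weight W = mg = 19100 × 9.81 = 1.874×10^5 N.
V_stall = √(2W/(ρ·S·CL,max)) = √(2 × 1.874×10^5 / (0.306 × 43.1 × 2.15))
V_stall = √13220 = 115 m/s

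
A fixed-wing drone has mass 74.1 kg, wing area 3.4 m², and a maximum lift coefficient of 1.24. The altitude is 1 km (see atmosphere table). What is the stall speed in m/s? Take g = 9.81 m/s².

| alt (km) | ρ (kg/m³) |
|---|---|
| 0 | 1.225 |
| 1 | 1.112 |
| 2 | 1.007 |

V_stall = 17.6 m/s

At 1 km, from the table: ρ = 1.112 kg/m³.
Stall occurs when L = W at CL,max. W = mg = 74.1 × 9.81 = 726.9 N.
From L = ½ρV²S·CL,max = W: V_stall = √(2W/(ρSCL,max)) = √(2·726.9/(1.112·3.4·1.24))
V_stall = √310.1 = 17.6 m/s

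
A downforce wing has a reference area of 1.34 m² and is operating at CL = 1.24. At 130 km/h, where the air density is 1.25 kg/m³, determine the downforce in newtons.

L = 1350 N

Convert speed: v = 130 km/h ÷ 3.6 = 36.11 m/s.
L = ½ρv²S·CL = ½ × 1.25 × 36.11² × 1.34 × 1.24 = 1350 N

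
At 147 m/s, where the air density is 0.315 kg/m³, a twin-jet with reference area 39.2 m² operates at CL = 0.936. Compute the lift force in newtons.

L = ½ρv²S·CL = ½ × 0.315 × 147² × 39.2 × 0.936 = 1.25×10^5 N ≈ 125 kN

L = 1.25×10^5 N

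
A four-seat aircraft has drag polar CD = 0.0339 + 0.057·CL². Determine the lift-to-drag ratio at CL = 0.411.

CD = 0.0339 + 0.057 × 0.411² = 0.04353
L/D = CL/CD = 0.411 / 0.04353 = 9.44

L/D = 9.44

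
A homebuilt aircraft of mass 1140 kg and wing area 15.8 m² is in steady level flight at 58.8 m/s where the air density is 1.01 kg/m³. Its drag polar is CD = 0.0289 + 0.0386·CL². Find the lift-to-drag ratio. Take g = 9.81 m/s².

In steady level flight, lift balances weight: W = mg = 1140 × 9.81 = 11183 N.
q = ½ρv² = ½ × 1.01 × 58.8² = 1746 Pa.
Required CL = L/(qS) = 11183/(1746·15.8) = 0.4054.
CD = 0.0289 + 0.0386 × 0.4054² = 0.03524.
L/D = CL/CD = 0.4054 / 0.03524 = 11.5

L/D = 11.5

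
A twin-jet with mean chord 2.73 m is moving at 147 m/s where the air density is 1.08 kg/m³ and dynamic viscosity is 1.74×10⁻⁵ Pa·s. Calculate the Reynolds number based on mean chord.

Re = ρ·v·c/μ = 1.08 × 147 × 2.73 / (1.74×10⁻⁵) = 2.49×10^7

Re = 2.49×10^7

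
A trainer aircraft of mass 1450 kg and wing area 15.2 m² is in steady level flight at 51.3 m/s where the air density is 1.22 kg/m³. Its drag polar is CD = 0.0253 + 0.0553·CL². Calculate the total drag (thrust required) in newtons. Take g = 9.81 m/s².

D = 1080 N

Level flight ⇒ L = W = m·g = 1450 × 9.81 = 14224 N.
Dynamic pressure q = 0.5 × 1.22 × 51.3² = 1605 Pa.
Required CL = L/(qS) = 14224/(1605·15.2) = 0.5829.
CD = 0.0253 + 0.0553 × 0.5829² = 0.04409.
D = q·S·CD = 1605 × 15.2 × 0.04409 = 1076 N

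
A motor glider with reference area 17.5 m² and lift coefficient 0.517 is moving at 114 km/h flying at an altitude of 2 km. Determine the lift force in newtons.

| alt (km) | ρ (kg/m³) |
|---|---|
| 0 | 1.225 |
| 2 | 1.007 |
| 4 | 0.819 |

At 2 km, from the table: ρ = 1.007 kg/m³.
Convert speed: v = 114 km/h ÷ 3.6 = 31.67 m/s.
Dynamic pressure q = ½ρv² = ½ × 1.007 × 31.67² = 504.9 Pa.
L = q·S·CL = 504.9 × 17.5 × 0.517 = 4570 N

L = 4570 N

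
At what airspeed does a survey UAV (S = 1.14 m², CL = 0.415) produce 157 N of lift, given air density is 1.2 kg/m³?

L = ½ρv²S·CL ⇒ v = √(2L/(ρ·S·CL))
v = √(2 × 157 / (1.2 × 1.14 × 0.415)) = √553.1 = 23.5 m/s

v = 23.5 m/s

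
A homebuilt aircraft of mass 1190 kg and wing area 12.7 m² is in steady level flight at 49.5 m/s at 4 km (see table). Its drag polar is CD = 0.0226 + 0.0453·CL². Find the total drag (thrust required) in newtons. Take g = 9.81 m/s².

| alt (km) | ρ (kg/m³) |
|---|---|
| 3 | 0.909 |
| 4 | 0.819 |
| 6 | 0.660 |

D = 772 N

At 4 km, from the table: ρ = 0.819 kg/m³.
Weight W = mg = 1190 × 9.81 = 11674 N; in level flight L = W.
q = ½ρv² = ½ × 0.819 × 49.5² = 1003 Pa.
CL = 2W/(ρv²S) = 2×11674/(0.819×49.5²×12.7) = 0.9161.
CD = 0.0226 + 0.0453 × 0.9161² = 0.06062.
D = q·S·CD = 1003 × 12.7 × 0.06062 = 772.5 N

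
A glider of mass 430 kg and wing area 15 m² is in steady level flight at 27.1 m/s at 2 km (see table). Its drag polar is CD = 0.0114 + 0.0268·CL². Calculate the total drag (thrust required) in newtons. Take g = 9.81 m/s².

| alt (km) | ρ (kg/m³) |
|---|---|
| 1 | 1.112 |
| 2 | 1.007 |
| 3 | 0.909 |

D = 149 N

At 2 km, from the table: ρ = 1.007 kg/m³.
Weight W = mg = 430 × 9.81 = 4218.3 N; in level flight L = W.
q = ½ρv² = ½ × 1.007 × 27.1² = 369.8 Pa.
CL = W/(q·S) = 4218.3 / (369.8 × 15) = 0.7605.
CD = 0.0114 + 0.0268 × 0.7605² = 0.0269.
D = q·S·CD = 369.8 × 15 × 0.0269 = 149.2 N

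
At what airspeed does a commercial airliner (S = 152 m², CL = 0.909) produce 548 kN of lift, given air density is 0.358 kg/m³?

v = 149 m/s

L = ½ρv²S·CL ⇒ v = √(2L/(ρ·S·CL))
v = √(2 × 5.48×10^5 / (0.358 × 152 × 0.909)) = √22160 = 149 m/s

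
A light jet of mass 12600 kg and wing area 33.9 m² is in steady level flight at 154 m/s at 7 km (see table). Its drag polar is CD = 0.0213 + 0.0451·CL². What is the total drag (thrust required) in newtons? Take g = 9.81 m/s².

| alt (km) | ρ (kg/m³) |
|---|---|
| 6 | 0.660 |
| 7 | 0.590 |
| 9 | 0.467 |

At 7 km, from the table: ρ = 0.590 kg/m³.
Weight W = mg = 12600 × 9.81 = 1.2361×10^5 N; in level flight L = W.
Dynamic pressure q = 0.5 × 0.59 × 154² = 6996 Pa.
CL = 2W/(ρv²S) = 2×1.2361×10^5/(0.59×154²×33.9) = 0.5212.
CD = 0.0213 + 0.0451 × 0.5212² = 0.03355.
D = q·S·CD = 6996 × 33.9 × 0.03355 = 7957 N

D = 7960 N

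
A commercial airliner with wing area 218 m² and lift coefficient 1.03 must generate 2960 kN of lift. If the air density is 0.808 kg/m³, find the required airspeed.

v = 181 m/s

L = ½ρv²S·CL ⇒ v = √(2L/(ρ·S·CL))
v = √(2 × 2.96×10^6 / (0.808 × 218 × 1.03)) = √32630 = 181 m/s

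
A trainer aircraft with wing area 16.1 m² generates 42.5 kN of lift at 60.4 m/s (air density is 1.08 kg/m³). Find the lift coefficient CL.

From L = ½ρv²S·CL, rearranging gives CL = 2L/(ρv²S).
CL = 2 × 42500 / (1.08 × 60.4² × 16.1) = 1.34

CL = 1.34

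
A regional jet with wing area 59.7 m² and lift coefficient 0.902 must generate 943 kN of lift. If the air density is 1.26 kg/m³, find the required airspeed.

v = 167 m/s

L = ½ρv²S·CL ⇒ v = √(2L/(ρ·S·CL))
v = √(2 × 9.43×10^5 / (1.26 × 59.7 × 0.902)) = √27800 = 167 m/s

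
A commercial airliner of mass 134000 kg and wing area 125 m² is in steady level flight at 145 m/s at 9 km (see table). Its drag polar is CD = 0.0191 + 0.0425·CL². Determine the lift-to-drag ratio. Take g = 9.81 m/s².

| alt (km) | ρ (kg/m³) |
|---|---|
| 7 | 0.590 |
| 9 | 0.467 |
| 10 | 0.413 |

L/D = 10

At 9 km, from the table: ρ = 0.467 kg/m³.
Weight W = mg = 134000 × 9.81 = 1.3145×10^6 N; in level flight L = W.
Dynamic pressure q = 0.5 × 0.467 × 145² = 4909 Pa.
Required CL = L/(qS) = 1.3145×10^6/(4909·125) = 2.142.
CD = 0.0191 + 0.0425 × 2.142² = 0.2141.
L/D = CL/CD = 2.142 / 0.2141 = 10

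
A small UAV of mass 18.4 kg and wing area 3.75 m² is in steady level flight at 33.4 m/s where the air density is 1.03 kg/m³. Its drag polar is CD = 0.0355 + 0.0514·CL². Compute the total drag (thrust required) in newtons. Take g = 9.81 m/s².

D = 77.3 N

Level flight ⇒ L = W = m·g = 18.4 × 9.81 = 180.5 N.
q = ½ρv² = ½ × 1.03 × 33.4² = 574.5 Pa.
CL = W/(q·S) = 180.5 / (574.5 × 3.75) = 0.08378.
CD = 0.0355 + 0.0514 × 0.08378² = 0.03586.
D = q·S·CD = 574.5 × 3.75 × 0.03586 = 77.26 N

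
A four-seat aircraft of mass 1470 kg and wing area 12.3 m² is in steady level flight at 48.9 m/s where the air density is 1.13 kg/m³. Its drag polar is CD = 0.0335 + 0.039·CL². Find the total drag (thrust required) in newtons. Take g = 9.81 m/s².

D = 1040 N

Weight W = mg = 1470 × 9.81 = 14421 N; in level flight L = W.
q = ½ρv² = ½ × 1.13 × 48.9² = 1351 Pa.
Required CL = L/(qS) = 14421/(1351·12.3) = 0.8678.
CD = 0.0335 + 0.039 × 0.8678² = 0.06287.
D = q·S·CD = 1351 × 12.3 × 0.06287 = 1045 N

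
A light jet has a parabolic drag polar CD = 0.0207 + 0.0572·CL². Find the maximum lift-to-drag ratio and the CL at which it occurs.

For CD = CD0 + K·CL², (L/D)max occurs at CL* = √(CD0/K) and equals 1/(2√(K·CD0)).
(L/D)max = 1/(2√(0.0572 × 0.0207)) = 1/(2 × 0.03441) = 14.5
CL* = √(0.0207/0.0572) = 0.602

(L/D)max = 14.5, at CL = 0.602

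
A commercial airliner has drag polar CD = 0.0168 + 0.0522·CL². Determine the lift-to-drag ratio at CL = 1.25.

CD = 0.0168 + 0.0522 × 1.25² = 0.09836
L/D = CL/CD = 1.25 / 0.09836 = 12.7

L/D = 12.7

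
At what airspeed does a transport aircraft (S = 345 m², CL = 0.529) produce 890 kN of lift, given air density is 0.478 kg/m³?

v = 143 m/s

L = ½ρv²S·CL ⇒ v = √(2L/(ρ·S·CL))
v = √(2 × 8.9×10^5 / (0.478 × 345 × 0.529)) = √20400 = 143 m/s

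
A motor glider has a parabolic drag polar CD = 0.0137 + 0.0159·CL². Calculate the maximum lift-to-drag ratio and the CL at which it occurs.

For CD = CD0 + K·CL², (L/D)max occurs at CL* = √(CD0/K) and equals 1/(2√(K·CD0)).
(L/D)max = 1/(2√(0.0159 × 0.0137)) = 1/(2 × 0.01476) = 33.9
CL* = √(0.0137/0.0159) = 0.928

(L/D)max = 33.9, at CL = 0.928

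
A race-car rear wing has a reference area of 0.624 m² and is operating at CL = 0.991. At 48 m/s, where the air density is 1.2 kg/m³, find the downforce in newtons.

L = 855 N

Dynamic pressure q = ½ρv² = ½ × 1.2 × 48² = 1382 Pa.
L = q·S·CL = 1382 × 0.624 × 0.991 = 855 N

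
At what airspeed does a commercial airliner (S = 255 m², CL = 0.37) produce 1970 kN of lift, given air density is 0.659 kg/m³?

v = 252 m/s

L = ½ρv²S·CL ⇒ v = √(2L/(ρ·S·CL))
v = √(2 × 1.97×10^6 / (0.659 × 255 × 0.37)) = √63370 = 252 m/s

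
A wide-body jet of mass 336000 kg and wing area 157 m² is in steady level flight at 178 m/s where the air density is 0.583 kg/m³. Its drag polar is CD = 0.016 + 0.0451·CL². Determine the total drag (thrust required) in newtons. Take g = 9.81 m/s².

In steady level flight, lift balances weight: W = mg = 336000 × 9.81 = 3.2962×10^6 N.
q = ½ρv² = ½ × 0.583 × 178² = 9236 Pa.
CL = W/(q·S) = 3.2962×10^6 / (9236 × 157) = 2.273.
CD = 0.016 + 0.0451 × 2.273² = 0.249.
D = q·S·CD = 9236 × 157 × 0.249 = 3.611×10^5 N

D = 3.61×10^5 N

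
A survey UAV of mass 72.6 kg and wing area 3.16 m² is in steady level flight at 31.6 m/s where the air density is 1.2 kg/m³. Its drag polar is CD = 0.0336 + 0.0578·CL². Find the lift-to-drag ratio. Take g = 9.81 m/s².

L/D = 9

In steady level flight, lift balances weight: W = mg = 72.6 × 9.81 = 712.21 N.
Dynamic pressure q = 0.5 × 1.2 × 31.6² = 599.1 Pa.
Required CL = L/(qS) = 712.21/(599.1·3.16) = 0.3762.
CD = 0.0336 + 0.0578 × 0.3762² = 0.04178.
L/D = CL/CD = 0.3762 / 0.04178 = 9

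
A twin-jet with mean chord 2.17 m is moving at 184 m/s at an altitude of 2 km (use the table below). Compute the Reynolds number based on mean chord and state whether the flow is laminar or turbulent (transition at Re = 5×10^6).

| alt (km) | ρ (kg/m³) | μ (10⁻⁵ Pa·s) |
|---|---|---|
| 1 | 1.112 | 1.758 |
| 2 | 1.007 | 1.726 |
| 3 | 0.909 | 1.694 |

Re = 2.33×10^7 (turbulent)

At 2 km, from the table: ρ = 1.007 kg/m³, μ = 1.726×10⁻⁵ Pa·s.
Re = ρ·v·c/μ = 1.007 × 184 × 2.17 / (1.726×10⁻⁵) = 2.33×10^7
Since 2.33×10^7 > 5×10^6, the flow is turbulent.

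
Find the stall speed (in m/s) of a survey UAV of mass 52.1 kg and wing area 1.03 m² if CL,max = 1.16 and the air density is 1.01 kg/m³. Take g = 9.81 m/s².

At stall, lift equals weight: L = W = m·g = 52.1 × 9.81 = 511.1 N.
From L = ½ρV²S·CL,max = W: V_stall = √(2W/(ρSCL,max)) = √(2·511.1/(1.01·1.03·1.16))
V_stall = √847.1 = 29.1 m/s

V_stall = 29.1 m/s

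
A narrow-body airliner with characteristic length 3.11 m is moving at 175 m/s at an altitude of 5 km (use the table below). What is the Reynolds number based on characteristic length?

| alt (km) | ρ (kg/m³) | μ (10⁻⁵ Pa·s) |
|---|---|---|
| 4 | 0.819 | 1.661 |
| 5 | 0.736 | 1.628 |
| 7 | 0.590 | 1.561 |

At 5 km, from the table: ρ = 0.736 kg/m³, μ = 1.628×10⁻⁵ Pa·s.
Re = ρ·v·c/μ = 0.736 × 175 × 3.11 / (1.628×10⁻⁵) = 2.46×10^7

Re = 2.46×10^7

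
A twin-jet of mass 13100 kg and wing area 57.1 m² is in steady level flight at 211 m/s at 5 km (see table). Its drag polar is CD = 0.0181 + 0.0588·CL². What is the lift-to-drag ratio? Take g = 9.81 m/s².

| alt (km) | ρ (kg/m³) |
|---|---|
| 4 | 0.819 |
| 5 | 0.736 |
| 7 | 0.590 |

L/D = 7.15

At 5 km, from the table: ρ = 0.736 kg/m³.
Weight W = mg = 13100 × 9.81 = 1.2851×10^5 N; in level flight L = W.
Dynamic pressure q = 0.5 × 0.736 × 211² = 16380 Pa.
Required CL = L/(qS) = 1.2851×10^5/(16380·57.1) = 0.1374.
CD = 0.0181 + 0.0588 × 0.1374² = 0.01921.
L/D = CL/CD = 0.1374 / 0.01921 = 7.15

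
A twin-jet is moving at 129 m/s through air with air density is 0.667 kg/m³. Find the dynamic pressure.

q = 5550 Pa

q = ½ρv² = ½ × 0.667 × 129² = 5550 Pa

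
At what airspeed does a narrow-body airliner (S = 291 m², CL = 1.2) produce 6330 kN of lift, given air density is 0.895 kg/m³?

v = 201 m/s

L = ½ρv²S·CL ⇒ v = √(2L/(ρ·S·CL))
v = √(2 × 6.33×10^6 / (0.895 × 291 × 1.2)) = √40510 = 201 m/s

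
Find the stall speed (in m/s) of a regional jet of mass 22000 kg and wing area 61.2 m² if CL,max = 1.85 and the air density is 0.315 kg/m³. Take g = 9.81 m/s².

At stall, lift equals weight: L = W = m·g = 22000 × 9.81 = 2.158×10^5 N.
From L = ½ρV²S·CL,max = W: V_stall = √(2W/(ρSCL,max)) = √(2·2.158×10^5/(0.315·61.2·1.85))
V_stall = √12100 = 110 m/s

V_stall = 110 m/s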